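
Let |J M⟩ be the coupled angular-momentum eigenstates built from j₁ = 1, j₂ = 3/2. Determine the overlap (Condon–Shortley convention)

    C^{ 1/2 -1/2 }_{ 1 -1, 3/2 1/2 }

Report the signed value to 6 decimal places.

+√(1/6) = +0.408248

j₁+j₂−J=2  J+j₁−j₂=0  J−j₁+j₂=1  j₁+j₂+J+1=4
(j₁±m₁, j₂±m₂, J±M) = (0,2,2,1,0,1)
P² = 2/3
sum k=2..2:
  [2] +1/2 = 1/2
S = 1/2
C² = P²·S² = 1/6 ; C = +0.408248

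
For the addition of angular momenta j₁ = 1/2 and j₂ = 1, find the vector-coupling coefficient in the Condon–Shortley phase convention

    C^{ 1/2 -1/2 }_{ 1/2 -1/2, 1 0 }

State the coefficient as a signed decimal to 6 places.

-0.577350

triangle: 1!*0!*1!/3! = 1/6
(j±m)!: 0!*1!*1!*1!*0!*1! = 1
prefactor² = (2J+1)*Δ*N² = 1/3
  k=1: −1/(1!*0!*0!*0!*0!*1!) = -1
Σ = -1  ⇒  CG² = 1/3*(-1)² = 1/3
CG = −√(1/3) = -0.577350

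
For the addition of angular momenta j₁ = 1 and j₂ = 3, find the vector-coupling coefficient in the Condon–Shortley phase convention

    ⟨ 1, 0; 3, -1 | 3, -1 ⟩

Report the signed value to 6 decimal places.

+√(1/12) ≈ +0.288675

triangle: 1!×1!×5!/8! = 120/40320
(j±m)!: 1!×1!×2!×4!×2!×4! = 2304
prefactor² = (2J+1)×Δ×N² = 48
  k=0: +1/(0!×1!×1!×2!×0!×3!) = 1/12
  k=1: −1/(1!×0!×0!×1!×1!×4!) = -1/24
Σ = 1/24  ⇒  CG² = 48×1/24² = 1/12
CG = +√(1/12) = +0.288675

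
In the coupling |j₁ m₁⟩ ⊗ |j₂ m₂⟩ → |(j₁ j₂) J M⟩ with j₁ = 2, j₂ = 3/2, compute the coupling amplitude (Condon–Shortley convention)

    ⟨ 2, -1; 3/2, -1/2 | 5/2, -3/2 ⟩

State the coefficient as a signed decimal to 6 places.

√[6·1!3!2!/7! · 1!3!1!2!1!4!] = √(144/35)
  +(−1)^0/∏(0,1,3,1,0,1)! = 1/6  (running 1/6)
  +(−1)^1/∏(1,0,2,0,1,2)! = -1/4  (running -1/12)
⟨..|..⟩ = √(144/35)·(-1/12) = -0.169031

−√(1/35) ≈ -0.169031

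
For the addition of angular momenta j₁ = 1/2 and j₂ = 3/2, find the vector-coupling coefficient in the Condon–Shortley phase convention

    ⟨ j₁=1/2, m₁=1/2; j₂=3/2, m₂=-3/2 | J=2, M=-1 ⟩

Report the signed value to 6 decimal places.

j₁+j₂−J=0  J+j₁−j₂=1  J−j₁+j₂=3  j₁+j₂+J+1=5
(j₁±m₁, j₂±m₂, J±M) = (1,0,0,3,1,3)
P² = 9
sum k=0..0:
  [0] +1/6 = 1/6
S = 1/6
C² = P²·S² = 1/4 ; C = +0.500000

+0.500000  (= +√(1/4))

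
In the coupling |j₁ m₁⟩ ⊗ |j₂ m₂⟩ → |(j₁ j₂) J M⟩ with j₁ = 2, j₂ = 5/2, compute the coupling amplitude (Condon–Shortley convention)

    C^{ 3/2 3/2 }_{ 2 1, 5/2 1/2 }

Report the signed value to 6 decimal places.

√[4·3!1!2!/7! · 3!1!3!2!3!0!] = √(144/35)
  +(−1)^1/∏(1,2,0,2,1,0)! = -1/4  (running -1/4)
⟨..|..⟩ = √(144/35)·(-1/4) = -0.507093

-0.507093  (= −√(9/35))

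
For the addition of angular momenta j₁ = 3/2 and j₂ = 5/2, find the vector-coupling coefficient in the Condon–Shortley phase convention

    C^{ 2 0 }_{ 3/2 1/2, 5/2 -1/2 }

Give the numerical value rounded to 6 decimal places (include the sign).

√[5·2!1!3!/7! · 2!1!2!3!2!2!] = √(8/7)
  +(−1)^0/∏(0,2,1,2,0,1)! = 1/4  (running 1/4)
  +(−1)^1/∏(1,1,0,1,1,2)! = -1/2  (running -1/4)
⟨..|..⟩ = √(8/7)·(-1/4) = -0.267261

-0.267261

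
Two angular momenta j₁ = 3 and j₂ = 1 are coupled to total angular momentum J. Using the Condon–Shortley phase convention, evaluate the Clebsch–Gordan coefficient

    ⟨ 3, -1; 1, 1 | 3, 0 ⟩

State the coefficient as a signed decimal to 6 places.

j₁+j₂−J=1  J+j₁−j₂=5  J−j₁+j₂=1  j₁+j₂+J+1=8
(j₁±m₁, j₂±m₂, J±M) = (2,4,2,0,3,3)
P² = 72
sum k=1..1:
  [1] −1/12 = -1/12
S = -1/12
C² = P²·S² = 1/2 ; C = -0.707107

-0.707107  (= −√(1/2))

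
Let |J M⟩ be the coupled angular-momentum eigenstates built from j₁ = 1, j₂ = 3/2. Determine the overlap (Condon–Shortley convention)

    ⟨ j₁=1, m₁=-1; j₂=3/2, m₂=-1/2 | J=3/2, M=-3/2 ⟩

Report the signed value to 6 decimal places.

−√(2/5) ≈ -0.632456

triangle: 1!×1!×2!/5! = 2/120
(j±m)!: 0!×2!×1!×2!×0!×3! = 24
prefactor² = (2J+1)×Δ×N² = 8/5
  k=1: −1/(1!×0!×1!×0!×0!×2!) = -1/2
Σ = -1/2  ⇒  CG² = 8/5×(-1/2)² = 2/5
CG = −√(2/5) = -0.632456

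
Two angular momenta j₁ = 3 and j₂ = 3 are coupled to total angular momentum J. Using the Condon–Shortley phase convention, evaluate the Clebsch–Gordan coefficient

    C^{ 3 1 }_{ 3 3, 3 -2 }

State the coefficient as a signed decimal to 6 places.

+√(1/3) = +0.577350

√[7·3!3!3!/10! · 6!0!1!5!4!2!] = √(1728)
  +(−1)^0/∏(0,3,0,1,3,2)! = 1/72  (running 1/72)
⟨..|..⟩ = √(1728)·(1/72) = +0.577350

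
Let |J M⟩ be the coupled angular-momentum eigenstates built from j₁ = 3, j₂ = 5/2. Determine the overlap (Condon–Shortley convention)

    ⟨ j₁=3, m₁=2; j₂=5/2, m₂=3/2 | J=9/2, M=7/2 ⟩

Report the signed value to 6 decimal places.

√[10·1!5!4!/11! · 5!1!4!1!8!1!] = √(921600/11)
  +(−1)^0/∏(0,1,1,4,4,0)! = 1/576  (running 1/576)
  +(−1)^1/∏(1,0,0,3,5,1)! = -1/720  (running 1/2880)
⟨..|..⟩ = √(921600/11)·(1/2880) = +0.100504

+0.100504  (= +√(1/99))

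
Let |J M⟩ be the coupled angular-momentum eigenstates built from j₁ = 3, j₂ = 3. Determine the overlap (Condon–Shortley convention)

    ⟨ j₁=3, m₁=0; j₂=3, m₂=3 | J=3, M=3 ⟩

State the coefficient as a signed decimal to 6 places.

-0.408248

j₁+j₂−J=3  J+j₁−j₂=3  J−j₁+j₂=3  j₁+j₂+J+1=10
(j₁±m₁, j₂±m₂, J±M) = (3,3,6,0,6,0)
P² = 7776
sum k=3..3:
  [3] −1/216 = -1/216
S = -1/216
C² = P²·S² = 1/6 ; C = -0.408248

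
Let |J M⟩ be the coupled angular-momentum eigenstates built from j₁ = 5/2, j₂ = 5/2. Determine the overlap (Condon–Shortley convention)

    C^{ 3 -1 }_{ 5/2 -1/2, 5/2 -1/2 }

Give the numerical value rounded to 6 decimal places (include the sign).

triangle: 2!×3!×3!/9! = 72/362880
(j±m)!: 2!×3!×2!×3!×2!×4! = 6912
prefactor² = (2J+1)×Δ×N² = 48/5
  k=0: +1/(0!×2!×3!×2!×0!×1!) = 1/24
  k=1: −1/(1!×1!×2!×1!×1!×2!) = -1/4
  k=2: +1/(2!×0!×1!×0!×2!×3!) = 1/24
Σ = -1/6  ⇒  CG² = 48/5×(-1/6)² = 4/15
CG = −√(4/15) = -0.516398

-0.516398  (= −√(4/15))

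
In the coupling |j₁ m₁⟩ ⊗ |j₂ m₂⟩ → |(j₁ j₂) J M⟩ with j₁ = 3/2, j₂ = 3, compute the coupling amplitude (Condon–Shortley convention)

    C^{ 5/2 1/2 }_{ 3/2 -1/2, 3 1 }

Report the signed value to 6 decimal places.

-0.119523

triangle: 2!×1!×4!/8! = 48/40320
(j±m)!: 1!×2!×4!×2!×3!×2! = 1152
prefactor² = (2J+1)×Δ×N² = 288/35
  k=1: −1/(1!×1!×1!×3!×0!×1!) = -1/6
  k=2: +1/(2!×0!×0!×2!×1!×2!) = 1/8
Σ = -1/24  ⇒  CG² = 288/35×(-1/24)² = 1/70
CG = −√(1/70) = -0.119523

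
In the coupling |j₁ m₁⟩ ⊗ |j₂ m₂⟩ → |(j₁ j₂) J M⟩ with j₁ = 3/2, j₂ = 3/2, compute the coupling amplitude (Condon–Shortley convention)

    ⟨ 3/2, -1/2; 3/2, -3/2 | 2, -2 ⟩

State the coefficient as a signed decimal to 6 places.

+0.707107  (= +√(1/2))

√[5·1!2!2!/6! · 1!2!0!3!0!4!] = √(8)
  +(−1)^0/∏(0,1,2,0,0,2)! = 1/4  (running 1/4)
⟨..|..⟩ = √(8)·(1/4) = +0.707107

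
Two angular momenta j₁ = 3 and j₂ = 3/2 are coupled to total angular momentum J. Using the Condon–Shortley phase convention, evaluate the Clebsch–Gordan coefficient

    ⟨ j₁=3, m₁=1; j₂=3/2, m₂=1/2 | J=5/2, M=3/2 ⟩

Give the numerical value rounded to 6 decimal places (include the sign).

−√(7/20) = -0.591608

√[6·2!4!1!/8! · 4!2!2!1!4!1!] = √(576/35)
  +(−1)^1/∏(1,1,1,1,3,0)! = -1/6  (running -1/6)
  +(−1)^2/∏(2,0,0,0,4,1)! = 1/48  (running -7/48)
⟨..|..⟩ = √(576/35)·(-7/48) = -0.591608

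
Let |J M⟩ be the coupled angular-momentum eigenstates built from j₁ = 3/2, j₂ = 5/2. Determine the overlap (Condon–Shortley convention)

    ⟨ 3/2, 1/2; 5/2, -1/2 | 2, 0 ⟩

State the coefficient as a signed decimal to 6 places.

j₁+j₂−J=2  J+j₁−j₂=1  J−j₁+j₂=3  j₁+j₂+J+1=7
(j₁±m₁, j₂±m₂, J±M) = (2,1,2,3,2,2)
P² = 8/7
sum k=0..1:
  [0] +1/4 = 1/4
  [1] −1/2 = -1/2
S = -1/4
C² = P²·S² = 1/14 ; C = -0.267261

−√(1/14) = -0.267261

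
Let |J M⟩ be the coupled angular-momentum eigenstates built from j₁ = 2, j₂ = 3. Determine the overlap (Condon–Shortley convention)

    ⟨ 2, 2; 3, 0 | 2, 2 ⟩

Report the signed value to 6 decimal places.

+0.267261  (= +√(1/14))

j₁+j₂−J=3  J+j₁−j₂=1  J−j₁+j₂=3  j₁+j₂+J+1=8
(j₁±m₁, j₂±m₂, J±M) = (4,0,3,3,4,0)
P² = 648/7
sum k=0..0:
  [0] +1/36 = 1/36
S = 1/36
C² = P²·S² = 1/14 ; C = +0.267261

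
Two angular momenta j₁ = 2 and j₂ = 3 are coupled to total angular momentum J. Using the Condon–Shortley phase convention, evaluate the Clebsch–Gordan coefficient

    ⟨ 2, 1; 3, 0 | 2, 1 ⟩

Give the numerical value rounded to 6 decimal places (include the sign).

-0.534522

triangle: 3!·1!·3!/8! = 36/40320
(j±m)!: 3!·1!·3!·3!·3!·1! = 1296
prefactor² = (2J+1)·Δ·N² = 81/14
  k=0: +1/(0!·3!·1!·3!·0!·0!) = 1/36
  k=1: −1/(1!·2!·0!·2!·1!·1!) = -1/4
Σ = -2/9  ⇒  CG² = 81/14·(-2/9)² = 2/7
CG = −√(2/7) = -0.534522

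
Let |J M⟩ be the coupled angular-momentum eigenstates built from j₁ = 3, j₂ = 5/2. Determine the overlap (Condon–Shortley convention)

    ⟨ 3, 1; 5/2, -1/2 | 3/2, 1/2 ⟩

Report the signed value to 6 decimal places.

-0.097590  (= −√(1/105))

j₁+j₂−J=4  J+j₁−j₂=2  J−j₁+j₂=1  j₁+j₂+J+1=8
(j₁±m₁, j₂±m₂, J±M) = (4,2,2,3,2,1)
P² = 192/35
sum k=1..2:
  [1] −1/6 = -1/6
  [2] +1/8 = 1/8
S = -1/24
C² = P²·S² = 1/105 ; C = -0.097590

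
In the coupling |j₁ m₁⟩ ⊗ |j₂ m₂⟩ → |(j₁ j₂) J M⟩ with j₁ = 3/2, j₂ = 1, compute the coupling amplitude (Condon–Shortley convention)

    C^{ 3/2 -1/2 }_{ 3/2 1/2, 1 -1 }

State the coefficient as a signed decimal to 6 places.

+0.730297

triangle: 1!×2!×1!/5! = 2/120
(j±m)!: 2!×1!×0!×2!×1!×2! = 8
prefactor² = (2J+1)×Δ×N² = 8/15
  k=0: +1/(0!×1!×1!×0!×1!×1!) = 1
Σ = 1  ⇒  CG² = 8/15×1² = 8/15
CG = +√(8/15) = +0.730297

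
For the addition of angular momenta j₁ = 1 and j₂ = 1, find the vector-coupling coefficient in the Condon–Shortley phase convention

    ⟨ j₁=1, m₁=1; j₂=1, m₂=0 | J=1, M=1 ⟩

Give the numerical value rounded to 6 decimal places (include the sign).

triangle: 1!×1!×1!/4! = 1/24
(j±m)!: 2!×0!×1!×1!×2!×0! = 4
prefactor² = (2J+1)×Δ×N² = 1/2
  k=0: +1/(0!×1!×0!×1!×1!×0!) = 1
Σ = 1  ⇒  CG² = 1/2×1² = 1/2
CG = +√(1/2) = +0.707107

+0.707107  (= +√(1/2))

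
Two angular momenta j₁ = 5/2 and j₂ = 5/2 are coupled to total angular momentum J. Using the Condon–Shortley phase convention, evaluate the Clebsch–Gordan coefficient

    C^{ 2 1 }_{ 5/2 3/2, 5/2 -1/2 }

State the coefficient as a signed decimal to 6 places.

-0.377964

√[5·3!2!2!/8! · 4!1!2!3!3!1!] = √(36/7)
  +(−1)^0/∏(0,3,1,2,1,0)! = 1/12  (running 1/12)
  +(−1)^1/∏(1,2,0,1,2,1)! = -1/4  (running -1/6)
⟨..|..⟩ = √(36/7)·(-1/6) = -0.377964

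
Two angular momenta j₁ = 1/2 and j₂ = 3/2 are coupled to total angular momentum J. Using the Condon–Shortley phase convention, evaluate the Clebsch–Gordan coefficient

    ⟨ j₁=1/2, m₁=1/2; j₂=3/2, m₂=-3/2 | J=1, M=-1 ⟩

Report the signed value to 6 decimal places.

j₁+j₂−J=1  J+j₁−j₂=0  J−j₁+j₂=2  j₁+j₂+J+1=4
(j₁±m₁, j₂±m₂, J±M) = (1,0,0,3,0,2)
P² = 3
sum k=0..0:
  [0] +1/2 = 1/2
S = 1/2
C² = P²·S² = 3/4 ; C = +0.866025

+√(3/4) ≈ +0.866025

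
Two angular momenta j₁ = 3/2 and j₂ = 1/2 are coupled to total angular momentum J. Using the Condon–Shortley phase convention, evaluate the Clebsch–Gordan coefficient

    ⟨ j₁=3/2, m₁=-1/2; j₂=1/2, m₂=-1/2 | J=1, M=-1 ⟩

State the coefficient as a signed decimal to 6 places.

triangle: 1!·2!·0!/4! = 2/24
(j±m)!: 1!·2!·0!·1!·0!·2! = 4
prefactor² = (2J+1)·Δ·N² = 1
  k=0: +1/(0!·1!·2!·0!·0!·0!) = 1/2
Σ = 1/2  ⇒  CG² = 1·1/2² = 1/4
CG = +√(1/4) = +0.500000

+√(1/4) ≈ +0.500000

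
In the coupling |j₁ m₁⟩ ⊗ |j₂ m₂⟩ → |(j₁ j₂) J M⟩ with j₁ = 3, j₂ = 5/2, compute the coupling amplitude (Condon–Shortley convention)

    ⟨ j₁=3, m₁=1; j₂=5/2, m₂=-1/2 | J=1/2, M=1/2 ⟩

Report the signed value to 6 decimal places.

+0.436436  (= +√(4/21))

triangle: 5!*1!*0!/7! = 120/5040
(j±m)!: 4!*2!*2!*3!*1!*0! = 576
prefactor² = (2J+1)*Δ*N² = 192/7
  k=2: +1/(2!*3!*0!*0!*1!*0!) = 1/12
Σ = 1/12  ⇒  CG² = 192/7*1/12² = 4/21
CG = +√(4/21) = +0.436436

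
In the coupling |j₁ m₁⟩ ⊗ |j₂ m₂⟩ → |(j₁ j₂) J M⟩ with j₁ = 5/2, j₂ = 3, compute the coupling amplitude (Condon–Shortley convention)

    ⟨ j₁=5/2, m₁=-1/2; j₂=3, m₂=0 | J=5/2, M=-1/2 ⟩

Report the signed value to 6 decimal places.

triangle: 3!*2!*3!/9! = 72/362880
(j±m)!: 2!*3!*3!*3!*2!*3! = 5184
prefactor² = (2J+1)*Δ*N² = 216/35
  k=1: −1/(1!*2!*2!*2!*0!*1!) = -1/8
  k=2: +1/(2!*1!*1!*1!*1!*2!) = 1/4
  k=3: −1/(3!*0!*0!*0!*2!*3!) = -1/72
Σ = 1/9  ⇒  CG² = 216/35*1/9² = 8/105
CG = +√(8/105) = +0.276026

+√(8/105) = +0.276026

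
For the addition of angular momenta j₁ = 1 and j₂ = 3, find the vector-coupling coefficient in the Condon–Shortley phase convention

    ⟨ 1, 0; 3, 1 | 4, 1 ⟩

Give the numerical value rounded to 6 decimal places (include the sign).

j₁+j₂−J=0  J+j₁−j₂=2  J−j₁+j₂=6  j₁+j₂+J+1=9
(j₁±m₁, j₂±m₂, J±M) = (1,1,4,2,5,3)
P² = 8640/7
sum k=0..0:
  [0] +1/48 = 1/48
S = 1/48
C² = P²·S² = 15/28 ; C = +0.731925

+√(15/28) = +0.731925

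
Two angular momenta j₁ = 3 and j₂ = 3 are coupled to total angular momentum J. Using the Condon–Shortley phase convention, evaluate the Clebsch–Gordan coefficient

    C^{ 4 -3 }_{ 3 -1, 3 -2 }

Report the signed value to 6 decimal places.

j₁+j₂−J=2  J+j₁−j₂=4  J−j₁+j₂=4  j₁+j₂+J+1=11
(j₁±m₁, j₂±m₂, J±M) = (2,4,1,5,1,7)
P² = 82944/11
sum k=0..1:
  [0] +1/288 = 1/288
  [1] −1/144 = -1/144
S = -1/288
C² = P²·S² = 1/11 ; C = -0.301511

−√(1/11) = -0.301511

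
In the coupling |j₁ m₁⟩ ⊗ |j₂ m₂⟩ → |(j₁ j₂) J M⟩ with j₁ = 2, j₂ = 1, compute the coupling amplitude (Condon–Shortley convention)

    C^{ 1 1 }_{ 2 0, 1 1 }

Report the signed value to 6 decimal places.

+√(1/10) ≈ +0.316228

triangle: 2!·2!·0!/5! = 4/120
(j±m)!: 2!·2!·2!·0!·2!·0! = 16
prefactor² = (2J+1)·Δ·N² = 8/5
  k=2: +1/(2!·0!·0!·0!·2!·0!) = 1/4
Σ = 1/4  ⇒  CG² = 8/5·1/4² = 1/10
CG = +√(1/10) = +0.316228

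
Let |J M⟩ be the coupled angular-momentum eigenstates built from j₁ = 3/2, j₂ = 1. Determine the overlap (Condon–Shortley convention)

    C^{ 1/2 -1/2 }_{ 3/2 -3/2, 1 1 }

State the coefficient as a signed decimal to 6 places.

+√(1/2) ≈ +0.707107

triangle: 2!×1!×0!/4! = 2/24
(j±m)!: 0!×3!×2!×0!×0!×1! = 12
prefactor² = (2J+1)×Δ×N² = 2
  k=2: +1/(2!×0!×1!×0!×0!×0!) = 1/2
Σ = 1/2  ⇒  CG² = 2×1/2² = 1/2
CG = +√(1/2) = +0.707107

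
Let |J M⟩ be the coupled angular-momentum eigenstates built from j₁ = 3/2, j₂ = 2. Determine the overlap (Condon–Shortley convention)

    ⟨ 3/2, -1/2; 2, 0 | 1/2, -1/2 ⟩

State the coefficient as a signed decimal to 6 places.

triangle: 3!×0!×1!/5! = 6/120
(j±m)!: 1!×2!×2!×2!×0!×1! = 8
prefactor² = (2J+1)×Δ×N² = 4/5
  k=2: +1/(2!×1!×0!×0!×0!×1!) = 1/2
Σ = 1/2  ⇒  CG² = 4/5×1/2² = 1/5
CG = +√(1/5) = +0.447214

+√(1/5) = +0.447214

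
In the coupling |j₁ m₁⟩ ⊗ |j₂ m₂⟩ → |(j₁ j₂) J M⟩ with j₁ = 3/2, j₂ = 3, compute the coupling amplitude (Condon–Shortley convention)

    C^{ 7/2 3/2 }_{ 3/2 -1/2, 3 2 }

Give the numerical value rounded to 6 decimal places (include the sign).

j₁+j₂−J=1  J+j₁−j₂=2  J−j₁+j₂=5  j₁+j₂+J+1=9
(j₁±m₁, j₂±m₂, J±M) = (1,2,5,1,5,2)
P² = 6400/21
sum k=0..1:
  [0] +1/240 = 1/240
  [1] −1/24 = -1/24
S = -3/80
C² = P²·S² = 3/7 ; C = -0.654654

-0.654654  (= −√(3/7))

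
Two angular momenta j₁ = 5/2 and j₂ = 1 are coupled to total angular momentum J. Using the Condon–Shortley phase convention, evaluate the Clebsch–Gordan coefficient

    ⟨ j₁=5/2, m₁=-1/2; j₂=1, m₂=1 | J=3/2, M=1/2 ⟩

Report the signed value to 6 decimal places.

j₁+j₂−J=2  J+j₁−j₂=3  J−j₁+j₂=0  j₁+j₂+J+1=6
(j₁±m₁, j₂±m₂, J±M) = (2,3,2,0,2,1)
P² = 16/5
sum k=2..2:
  [2] +1/4 = 1/4
S = 1/4
C² = P²·S² = 1/5 ; C = +0.447214

+√(1/5) ≈ +0.447214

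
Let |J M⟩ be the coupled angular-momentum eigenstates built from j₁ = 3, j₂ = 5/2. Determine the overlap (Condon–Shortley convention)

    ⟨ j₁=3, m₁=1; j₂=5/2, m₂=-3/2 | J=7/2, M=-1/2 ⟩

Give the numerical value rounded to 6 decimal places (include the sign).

j₁+j₂−J=2  J+j₁−j₂=4  J−j₁+j₂=3  j₁+j₂+J+1=10
(j₁±m₁, j₂±m₂, J±M) = (4,2,1,4,3,4)
P² = 18432/175
sum k=0..1:
  [0] +1/16 = 1/16
  [1] −1/36 = -1/36
S = 5/144
C² = P²·S² = 8/63 ; C = +0.356348

+√(8/63) ≈ +0.356348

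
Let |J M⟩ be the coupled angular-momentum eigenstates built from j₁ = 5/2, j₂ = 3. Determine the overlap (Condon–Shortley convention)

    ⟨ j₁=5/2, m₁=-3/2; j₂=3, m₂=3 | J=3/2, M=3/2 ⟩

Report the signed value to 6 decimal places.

j₁+j₂−J=4  J+j₁−j₂=1  J−j₁+j₂=2  j₁+j₂+J+1=8
(j₁±m₁, j₂±m₂, J±M) = (1,4,6,0,3,0)
P² = 3456/7
sum k=4..4:
  [4] +1/48 = 1/48
S = 1/48
C² = P²·S² = 3/14 ; C = +0.462910

+0.462910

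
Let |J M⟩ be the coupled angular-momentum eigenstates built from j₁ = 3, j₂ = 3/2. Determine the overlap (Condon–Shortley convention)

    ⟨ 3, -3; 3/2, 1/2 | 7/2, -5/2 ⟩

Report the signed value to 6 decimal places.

j₁+j₂−J=1  J+j₁−j₂=5  J−j₁+j₂=2  j₁+j₂+J+1=9
(j₁±m₁, j₂±m₂, J±M) = (0,6,2,1,1,6)
P² = 38400/7
sum k=1..1:
  [1] −1/120 = -1/120
S = -1/120
C² = P²·S² = 8/21 ; C = -0.617213

−√(8/21) ≈ -0.617213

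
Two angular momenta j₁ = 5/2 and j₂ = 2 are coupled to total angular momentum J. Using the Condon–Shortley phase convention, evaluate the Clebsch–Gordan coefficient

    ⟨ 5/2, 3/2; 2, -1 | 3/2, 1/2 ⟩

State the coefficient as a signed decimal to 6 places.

triangle: 3!×2!×1!/7! = 12/5040
(j±m)!: 4!×1!×1!×3!×2!×1! = 288
prefactor² = (2J+1)×Δ×N² = 96/35
  k=0: +1/(0!×3!×1!×1!×1!×0!) = 1/6
  k=1: −1/(1!×2!×0!×0!×2!×1!) = -1/4
Σ = -1/12  ⇒  CG² = 96/35×(-1/12)² = 2/105
CG = −√(2/105) = -0.138013

-0.138013  (= −√(2/105))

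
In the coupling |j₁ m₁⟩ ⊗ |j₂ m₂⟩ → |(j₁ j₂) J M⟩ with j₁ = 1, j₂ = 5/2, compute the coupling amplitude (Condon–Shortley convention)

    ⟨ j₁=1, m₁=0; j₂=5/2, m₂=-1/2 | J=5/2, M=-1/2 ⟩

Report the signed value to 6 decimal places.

+√(1/35) = +0.169031

triangle: 1!·1!·4!/7! = 24/5040
(j±m)!: 1!·1!·2!·3!·2!·3! = 144
prefactor² = (2J+1)·Δ·N² = 144/35
  k=0: +1/(0!·1!·1!·2!·0!·2!) = 1/4
  k=1: −1/(1!·0!·0!·1!·1!·3!) = -1/6
Σ = 1/12  ⇒  CG² = 144/35·1/12² = 1/35
CG = +√(1/35) = +0.169031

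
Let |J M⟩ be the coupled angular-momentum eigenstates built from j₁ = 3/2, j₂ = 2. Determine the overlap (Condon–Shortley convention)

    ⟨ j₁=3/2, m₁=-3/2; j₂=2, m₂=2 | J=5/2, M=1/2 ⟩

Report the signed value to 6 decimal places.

triangle: 1!·2!·3!/7! = 12/5040
(j±m)!: 0!·3!·4!·0!·3!·2! = 1728
prefactor² = (2J+1)·Δ·N² = 864/35
  k=1: −1/(1!·0!·2!·3!·0!·0!) = -1/12
Σ = -1/12  ⇒  CG² = 864/35·(-1/12)² = 6/35
CG = −√(6/35) = -0.414039

−√(6/35) = -0.414039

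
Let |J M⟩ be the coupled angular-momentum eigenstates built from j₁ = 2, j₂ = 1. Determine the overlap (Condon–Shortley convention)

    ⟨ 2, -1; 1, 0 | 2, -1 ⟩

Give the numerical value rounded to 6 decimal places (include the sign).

−√(1/6) ≈ -0.408248

√[5·1!3!1!/6! · 1!3!1!1!1!3!] = √(3/2)
  +(−1)^0/∏(0,1,3,1,0,0)! = 1/6  (running 1/6)
  +(−1)^1/∏(1,0,2,0,1,1)! = -1/2  (running -1/3)
⟨..|..⟩ = √(3/2)·(-1/3) = -0.408248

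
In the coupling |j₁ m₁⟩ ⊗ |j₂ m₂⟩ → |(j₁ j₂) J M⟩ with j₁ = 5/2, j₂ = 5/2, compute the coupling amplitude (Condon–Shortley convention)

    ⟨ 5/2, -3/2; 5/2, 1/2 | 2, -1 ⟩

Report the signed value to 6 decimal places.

j₁+j₂−J=3  J+j₁−j₂=2  J−j₁+j₂=2  j₁+j₂+J+1=8
(j₁±m₁, j₂±m₂, J±M) = (1,4,3,2,1,3)
P² = 36/7
sum k=2..3:
  [2] +1/4 = 1/4
  [3] −1/12 = -1/12
S = 1/6
C² = P²·S² = 1/7 ; C = +0.377964

+0.377964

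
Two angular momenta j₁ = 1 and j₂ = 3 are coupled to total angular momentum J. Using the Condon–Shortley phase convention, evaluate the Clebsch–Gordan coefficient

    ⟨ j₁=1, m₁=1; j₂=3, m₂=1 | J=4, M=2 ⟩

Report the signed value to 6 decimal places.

triangle: 0!×2!×6!/9! = 1440/362880
(j±m)!: 2!×0!×4!×2!×6!×2! = 138240
prefactor² = (2J+1)×Δ×N² = 34560/7
  k=0: +1/(0!×0!×0!×4!×2!×2!) = 1/96
Σ = 1/96  ⇒  CG² = 34560/7×1/96² = 15/28
CG = +√(15/28) = +0.731925

+√(15/28) ≈ +0.731925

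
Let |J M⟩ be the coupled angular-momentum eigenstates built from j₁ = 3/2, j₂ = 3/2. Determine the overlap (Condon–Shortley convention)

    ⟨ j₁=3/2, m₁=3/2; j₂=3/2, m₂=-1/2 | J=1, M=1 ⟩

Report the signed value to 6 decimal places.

√[3·2!1!1!/5! · 3!0!1!2!2!0!] = √(6/5)
  +(−1)^0/∏(0,2,0,1,1,0)! = 1/2  (running 1/2)
⟨..|..⟩ = √(6/5)·(1/2) = +0.547723

+√(3/10) ≈ +0.547723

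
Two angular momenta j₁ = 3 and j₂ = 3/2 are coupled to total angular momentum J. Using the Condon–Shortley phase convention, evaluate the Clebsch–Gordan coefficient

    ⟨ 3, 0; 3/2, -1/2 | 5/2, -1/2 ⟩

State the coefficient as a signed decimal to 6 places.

j₁+j₂−J=2  J+j₁−j₂=4  J−j₁+j₂=1  j₁+j₂+J+1=8
(j₁±m₁, j₂±m₂, J±M) = (3,3,1,2,2,3)
P² = 216/35
sum k=0..1:
  [0] +1/12 = 1/12
  [1] −1/4 = -1/4
S = -1/6
C² = P²·S² = 6/35 ; C = -0.414039

−√(6/35) = -0.414039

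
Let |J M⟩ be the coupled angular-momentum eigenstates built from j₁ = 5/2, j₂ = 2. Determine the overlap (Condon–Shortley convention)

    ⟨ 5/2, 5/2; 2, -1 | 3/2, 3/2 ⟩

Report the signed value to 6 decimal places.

+√(2/7) ≈ +0.534522

triangle: 3!·2!·1!/7! = 12/5040
(j±m)!: 5!·0!·1!·3!·3!·0! = 4320
prefactor² = (2J+1)·Δ·N² = 288/7
  k=0: +1/(0!·3!·0!·1!·2!·0!) = 1/12
Σ = 1/12  ⇒  CG² = 288/7·1/12² = 2/7
CG = +√(2/7) = +0.534522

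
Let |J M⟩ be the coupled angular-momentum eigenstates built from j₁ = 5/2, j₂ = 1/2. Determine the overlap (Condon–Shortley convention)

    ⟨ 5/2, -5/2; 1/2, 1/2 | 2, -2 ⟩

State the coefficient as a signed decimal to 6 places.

√[5·1!4!0!/6! · 0!5!1!0!0!4!] = √(480)
  +(−1)^1/∏(1,0,4,0,0,0)! = -1/24  (running -1/24)
⟨..|..⟩ = √(480)·(-1/24) = -0.912871

−√(5/6) ≈ -0.912871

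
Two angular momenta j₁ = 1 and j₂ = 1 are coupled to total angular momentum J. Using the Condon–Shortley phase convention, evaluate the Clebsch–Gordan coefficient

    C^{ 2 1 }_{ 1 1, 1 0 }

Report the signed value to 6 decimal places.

√[5·0!2!2!/5! · 2!0!1!1!3!1!] = √(2)
  +(−1)^0/∏(0,0,0,1,2,1)! = 1/2  (running 1/2)
⟨..|..⟩ = √(2)·(1/2) = +0.707107

+√(1/2) = +0.707107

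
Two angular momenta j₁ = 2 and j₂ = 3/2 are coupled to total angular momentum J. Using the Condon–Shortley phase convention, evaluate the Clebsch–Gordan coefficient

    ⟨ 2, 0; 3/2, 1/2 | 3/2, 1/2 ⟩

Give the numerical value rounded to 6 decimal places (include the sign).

j₁+j₂−J=2  J+j₁−j₂=2  J−j₁+j₂=1  j₁+j₂+J+1=6
(j₁±m₁, j₂±m₂, J±M) = (2,2,2,1,2,1)
P² = 16/45
sum k=1..2:
  [1] −1/1 = -1
  [2] +1/4 = 1/4
S = -3/4
C² = P²·S² = 1/5 ; C = -0.447214

−√(1/5) ≈ -0.447214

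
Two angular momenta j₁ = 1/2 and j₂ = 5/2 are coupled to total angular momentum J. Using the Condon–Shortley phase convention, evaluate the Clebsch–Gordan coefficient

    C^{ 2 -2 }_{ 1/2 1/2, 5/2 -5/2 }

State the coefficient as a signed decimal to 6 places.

triangle: 1!·0!·4!/6! = 24/720
(j±m)!: 1!·0!·0!·5!·0!·4! = 2880
prefactor² = (2J+1)·Δ·N² = 480
  k=0: +1/(0!·1!·0!·0!·0!·4!) = 1/24
Σ = 1/24  ⇒  CG² = 480·1/24² = 5/6
CG = +√(5/6) = +0.912871

+0.912871  (= +√(5/6))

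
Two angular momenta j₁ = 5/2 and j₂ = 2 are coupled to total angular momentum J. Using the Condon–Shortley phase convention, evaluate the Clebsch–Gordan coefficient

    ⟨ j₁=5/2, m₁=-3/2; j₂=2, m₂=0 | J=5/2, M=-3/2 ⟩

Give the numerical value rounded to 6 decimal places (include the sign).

j₁+j₂−J=2  J+j₁−j₂=3  J−j₁+j₂=2  j₁+j₂+J+1=8
(j₁±m₁, j₂±m₂, J±M) = (1,4,2,2,1,4)
P² = 288/35
sum k=1..2:
  [1] −1/6 = -1/6
  [2] +1/8 = 1/8
S = -1/24
C² = P²·S² = 1/70 ; C = -0.119523

−√(1/70) = -0.119523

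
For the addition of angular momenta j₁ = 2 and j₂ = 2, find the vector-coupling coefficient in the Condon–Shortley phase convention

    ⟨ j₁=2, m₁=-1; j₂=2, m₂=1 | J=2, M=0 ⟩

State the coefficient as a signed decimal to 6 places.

+0.267261

triangle: 2!×2!×2!/7! = 8/5040
(j±m)!: 1!×3!×3!×1!×2!×2! = 144
prefactor² = (2J+1)×Δ×N² = 8/7
  k=1: −1/(1!×1!×2!×2!×0!×0!) = -1/4
  k=2: +1/(2!×0!×1!×1!×1!×1!) = 1/2
Σ = 1/4  ⇒  CG² = 8/7×1/4² = 1/14
CG = +√(1/14) = +0.267261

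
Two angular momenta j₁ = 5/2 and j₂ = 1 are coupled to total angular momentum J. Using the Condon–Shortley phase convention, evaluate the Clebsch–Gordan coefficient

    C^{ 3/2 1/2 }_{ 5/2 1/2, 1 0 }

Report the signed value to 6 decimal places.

-0.632456

√[4·2!3!0!/6! · 3!2!1!1!2!1!] = √(8/5)
  +(−1)^1/∏(1,1,1,0,2,0)! = -1/2  (running -1/2)
⟨..|..⟩ = √(8/5)·(-1/2) = -0.632456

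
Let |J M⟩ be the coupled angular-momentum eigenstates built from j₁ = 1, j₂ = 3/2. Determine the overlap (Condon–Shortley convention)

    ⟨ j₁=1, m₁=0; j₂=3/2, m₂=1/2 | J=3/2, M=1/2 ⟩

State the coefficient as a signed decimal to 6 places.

triangle: 1!·1!·2!/5! = 2/120
(j±m)!: 1!·1!·2!·1!·2!·1! = 4
prefactor² = (2J+1)·Δ·N² = 4/15
  k=0: +1/(0!·1!·1!·2!·0!·0!) = 1/2
  k=1: −1/(1!·0!·0!·1!·1!·1!) = -1
Σ = -1/2  ⇒  CG² = 4/15·(-1/2)² = 1/15
CG = −√(1/15) = -0.258199

-0.258199  (= −√(1/15))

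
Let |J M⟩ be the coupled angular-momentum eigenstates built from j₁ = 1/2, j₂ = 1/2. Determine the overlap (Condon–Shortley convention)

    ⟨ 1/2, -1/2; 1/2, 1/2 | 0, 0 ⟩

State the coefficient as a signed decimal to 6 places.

−√(1/2) = -0.707107

j₁+j₂−J=1  J+j₁−j₂=0  J−j₁+j₂=0  j₁+j₂+J+1=2
(j₁±m₁, j₂±m₂, J±M) = (0,1,1,0,0,0)
P² = 1/2
sum k=1..1:
  [1] −1/1 = -1
S = -1
C² = P²·S² = 1/2 ; C = -0.707107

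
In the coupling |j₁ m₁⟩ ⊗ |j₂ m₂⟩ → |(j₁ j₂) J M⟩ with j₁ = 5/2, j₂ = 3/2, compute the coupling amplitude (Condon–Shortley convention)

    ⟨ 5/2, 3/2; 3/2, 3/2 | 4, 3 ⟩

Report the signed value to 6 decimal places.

+0.790569  (= +√(5/8))

triangle: 0!*5!*3!/9! = 720/362880
(j±m)!: 4!*1!*3!*0!*7!*1! = 725760
prefactor² = (2J+1)*Δ*N² = 12960
  k=0: +1/(0!*0!*1!*3!*4!*0!) = 1/144
Σ = 1/144  ⇒  CG² = 12960*1/144² = 5/8
CG = +√(5/8) = +0.790569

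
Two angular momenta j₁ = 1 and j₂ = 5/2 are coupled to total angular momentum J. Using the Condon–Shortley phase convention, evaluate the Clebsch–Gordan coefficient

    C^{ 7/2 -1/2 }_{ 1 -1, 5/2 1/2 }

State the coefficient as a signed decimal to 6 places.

√[8·0!2!5!/8! · 0!2!3!2!3!4!] = √(1152/7)
  +(−1)^0/∏(0,0,2,3,0,2)! = 1/24  (running 1/24)
⟨..|..⟩ = √(1152/7)·(1/24) = +0.534522

+0.534522  (= +√(2/7))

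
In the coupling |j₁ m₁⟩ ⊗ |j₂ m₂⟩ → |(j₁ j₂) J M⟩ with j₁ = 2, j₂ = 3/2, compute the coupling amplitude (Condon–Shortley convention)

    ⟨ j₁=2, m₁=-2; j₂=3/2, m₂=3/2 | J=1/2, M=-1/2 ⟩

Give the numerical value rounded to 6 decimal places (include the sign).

j₁+j₂−J=3  J+j₁−j₂=1  J−j₁+j₂=0  j₁+j₂+J+1=5
(j₁±m₁, j₂±m₂, J±M) = (0,4,3,0,0,1)
P² = 72/5
sum k=3..3:
  [3] −1/6 = -1/6
S = -1/6
C² = P²·S² = 2/5 ; C = -0.632456

-0.632456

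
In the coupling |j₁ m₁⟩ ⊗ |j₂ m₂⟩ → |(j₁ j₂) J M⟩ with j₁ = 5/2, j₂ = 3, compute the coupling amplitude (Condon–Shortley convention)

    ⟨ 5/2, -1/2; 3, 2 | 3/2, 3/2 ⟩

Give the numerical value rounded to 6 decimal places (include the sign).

j₁+j₂−J=4  J+j₁−j₂=1  J−j₁+j₂=2  j₁+j₂+J+1=8
(j₁±m₁, j₂±m₂, J±M) = (2,3,5,1,3,0)
P² = 288/7
sum k=3..3:
  [3] −1/12 = -1/12
S = -1/12
C² = P²·S² = 2/7 ; C = -0.534522

-0.534522  (= −√(2/7))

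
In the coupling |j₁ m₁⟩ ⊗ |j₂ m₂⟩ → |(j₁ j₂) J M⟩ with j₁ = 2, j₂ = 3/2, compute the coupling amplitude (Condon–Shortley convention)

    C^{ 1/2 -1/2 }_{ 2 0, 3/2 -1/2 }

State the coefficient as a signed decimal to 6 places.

j₁+j₂−J=3  J+j₁−j₂=1  J−j₁+j₂=0  j₁+j₂+J+1=5
(j₁±m₁, j₂±m₂, J±M) = (2,2,1,2,0,1)
P² = 4/5
sum k=1..1:
  [1] −1/2 = -1/2
S = -1/2
C² = P²·S² = 1/5 ; C = -0.447214

-0.447214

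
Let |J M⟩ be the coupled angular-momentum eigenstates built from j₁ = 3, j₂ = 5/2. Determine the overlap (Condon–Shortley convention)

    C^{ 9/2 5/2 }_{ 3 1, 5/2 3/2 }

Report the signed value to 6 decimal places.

√[10·1!5!4!/11! · 4!2!4!1!7!2!] = √(92160/11)
  +(−1)^0/∏(0,1,2,4,3,0)! = 1/288  (running 1/288)
  +(−1)^1/∏(1,0,1,3,4,1)! = -1/144  (running -1/288)
⟨..|..⟩ = √(92160/11)·(-1/288) = -0.317821

-0.317821  (= −√(10/99))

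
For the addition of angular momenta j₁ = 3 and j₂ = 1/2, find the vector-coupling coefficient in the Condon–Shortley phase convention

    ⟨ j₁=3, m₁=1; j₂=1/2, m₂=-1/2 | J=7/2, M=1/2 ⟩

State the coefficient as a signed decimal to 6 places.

√[8·0!6!1!/8! · 4!2!0!1!4!3!] = √(6912/7)
  +(−1)^0/∏(0,0,2,0,4,1)! = 1/48  (running 1/48)
⟨..|..⟩ = √(6912/7)·(1/48) = +0.654654

+0.654654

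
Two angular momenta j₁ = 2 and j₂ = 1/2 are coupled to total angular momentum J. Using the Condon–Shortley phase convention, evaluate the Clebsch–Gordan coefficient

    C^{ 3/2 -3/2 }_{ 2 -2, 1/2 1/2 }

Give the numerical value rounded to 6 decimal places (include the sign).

−√(4/5) = -0.894427

triangle: 1!×3!×0!/5! = 6/120
(j±m)!: 0!×4!×1!×0!×0!×3! = 144
prefactor² = (2J+1)×Δ×N² = 144/5
  k=1: −1/(1!×0!×3!×0!×0!×0!) = -1/6
Σ = -1/6  ⇒  CG² = 144/5×(-1/6)² = 4/5
CG = −√(4/5) = -0.894427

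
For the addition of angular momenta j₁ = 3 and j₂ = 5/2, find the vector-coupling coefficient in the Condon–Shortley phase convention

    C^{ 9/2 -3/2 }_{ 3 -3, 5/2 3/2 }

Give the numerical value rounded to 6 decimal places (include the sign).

j₁+j₂−J=1  J+j₁−j₂=5  J−j₁+j₂=4  j₁+j₂+J+1=11
(j₁±m₁, j₂±m₂, J±M) = (0,6,4,1,3,6)
P² = 4147200/77
sum k=1..1:
  [1] −1/720 = -1/720
S = -1/720
C² = P²·S² = 8/77 ; C = -0.322329

-0.322329  (= −√(8/77))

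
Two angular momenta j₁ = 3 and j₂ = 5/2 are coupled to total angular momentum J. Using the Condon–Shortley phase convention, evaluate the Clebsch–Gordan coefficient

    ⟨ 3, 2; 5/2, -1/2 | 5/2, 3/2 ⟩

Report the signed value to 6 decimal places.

-0.267261  (= −√(1/14))

triangle: 3!·3!·2!/9! = 72/362880
(j±m)!: 5!·1!·2!·3!·4!·1! = 34560
prefactor² = (2J+1)·Δ·N² = 288/7
  k=0: +1/(0!·3!·1!·2!·2!·0!) = 1/24
  k=1: −1/(1!·2!·0!·1!·3!·1!) = -1/12
Σ = -1/24  ⇒  CG² = 288/7·(-1/24)² = 1/14
CG = −√(1/14) = -0.267261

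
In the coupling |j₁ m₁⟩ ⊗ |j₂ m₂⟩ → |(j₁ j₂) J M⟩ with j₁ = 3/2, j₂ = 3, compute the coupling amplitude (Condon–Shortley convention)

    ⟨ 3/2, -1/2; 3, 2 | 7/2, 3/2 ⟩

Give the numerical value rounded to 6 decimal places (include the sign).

-0.654654

triangle: 1!×2!×5!/9! = 240/362880
(j±m)!: 1!×2!×5!×1!×5!×2! = 57600
prefactor² = (2J+1)×Δ×N² = 6400/21
  k=0: +1/(0!×1!×2!×5!×0!×0!) = 1/240
  k=1: −1/(1!×0!×1!×4!×1!×1!) = -1/24
Σ = -3/80  ⇒  CG² = 6400/21×(-3/80)² = 3/7
CG = −√(3/7) = -0.654654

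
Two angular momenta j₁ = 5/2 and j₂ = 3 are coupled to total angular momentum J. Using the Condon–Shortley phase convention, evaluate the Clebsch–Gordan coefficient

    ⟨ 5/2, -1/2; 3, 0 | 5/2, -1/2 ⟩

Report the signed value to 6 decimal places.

j₁+j₂−J=3  J+j₁−j₂=2  J−j₁+j₂=3  j₁+j₂+J+1=9
(j₁±m₁, j₂±m₂, J±M) = (2,3,3,3,2,3)
P² = 216/35
sum k=1..3:
  [1] −1/8 = -1/8
  [2] +1/4 = 1/4
  [3] −1/72 = -1/72
S = 1/9
C² = P²·S² = 8/105 ; C = +0.276026

+0.276026  (= +√(8/105))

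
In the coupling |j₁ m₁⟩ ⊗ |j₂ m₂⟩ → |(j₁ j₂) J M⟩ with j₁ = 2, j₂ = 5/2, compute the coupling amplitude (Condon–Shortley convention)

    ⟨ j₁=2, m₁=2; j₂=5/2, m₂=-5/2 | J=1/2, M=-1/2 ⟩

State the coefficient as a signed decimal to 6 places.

triangle: 4!*0!*1!/6! = 24/720
(j±m)!: 4!*0!*0!*5!*0!*1! = 2880
prefactor² = (2J+1)*Δ*N² = 192
  k=0: +1/(0!*4!*0!*0!*0!*1!) = 1/24
Σ = 1/24  ⇒  CG² = 192*1/24² = 1/3
CG = +√(1/3) = +0.577350

+0.577350  (= +√(1/3))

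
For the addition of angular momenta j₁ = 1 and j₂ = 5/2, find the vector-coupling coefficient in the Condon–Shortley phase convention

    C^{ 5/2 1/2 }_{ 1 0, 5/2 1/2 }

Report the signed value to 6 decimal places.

-0.169031

√[6·1!1!4!/7! · 1!1!3!2!3!2!] = √(144/35)
  +(−1)^0/∏(0,1,1,3,0,1)! = 1/6  (running 1/6)
  +(−1)^1/∏(1,0,0,2,1,2)! = -1/4  (running -1/12)
⟨..|..⟩ = √(144/35)·(-1/12) = -0.169031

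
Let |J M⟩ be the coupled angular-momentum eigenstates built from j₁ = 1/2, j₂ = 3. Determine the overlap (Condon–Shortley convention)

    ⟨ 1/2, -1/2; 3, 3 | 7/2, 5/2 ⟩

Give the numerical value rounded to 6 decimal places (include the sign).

j₁+j₂−J=0  J+j₁−j₂=1  J−j₁+j₂=6  j₁+j₂+J+1=8
(j₁±m₁, j₂±m₂, J±M) = (0,1,6,0,6,1)
P² = 518400/7
sum k=0..0:
  [0] +1/720 = 1/720
S = 1/720
C² = P²·S² = 1/7 ; C = +0.377964

+√(1/7) ≈ +0.377964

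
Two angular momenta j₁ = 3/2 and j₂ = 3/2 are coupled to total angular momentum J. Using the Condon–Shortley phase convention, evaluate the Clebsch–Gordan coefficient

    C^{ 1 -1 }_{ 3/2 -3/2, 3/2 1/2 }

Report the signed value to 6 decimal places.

+√(3/10) ≈ +0.547723

j₁+j₂−J=2  J+j₁−j₂=1  J−j₁+j₂=1  j₁+j₂+J+1=5
(j₁±m₁, j₂±m₂, J±M) = (0,3,2,1,0,2)
P² = 6/5
sum k=2..2:
  [2] +1/2 = 1/2
S = 1/2
C² = P²·S² = 3/10 ; C = +0.547723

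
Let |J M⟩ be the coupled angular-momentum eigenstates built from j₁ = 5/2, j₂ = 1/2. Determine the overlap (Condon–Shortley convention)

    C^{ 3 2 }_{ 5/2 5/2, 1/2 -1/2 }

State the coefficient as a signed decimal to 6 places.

triangle: 0!*5!*1!/7! = 120/5040
(j±m)!: 5!*0!*0!*1!*5!*1! = 14400
prefactor² = (2J+1)*Δ*N² = 2400
  k=0: +1/(0!*0!*0!*0!*5!*1!) = 1/120
Σ = 1/120  ⇒  CG² = 2400*1/120² = 1/6
CG = +√(1/6) = +0.408248

+0.408248  (= +√(1/6))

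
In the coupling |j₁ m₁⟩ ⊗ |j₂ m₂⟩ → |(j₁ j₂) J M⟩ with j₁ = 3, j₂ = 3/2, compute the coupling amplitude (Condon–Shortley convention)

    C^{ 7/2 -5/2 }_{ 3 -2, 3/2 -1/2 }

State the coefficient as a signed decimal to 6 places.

−√(1/7) ≈ -0.377964

√[8·1!5!2!/9! · 1!5!1!2!1!6!] = √(6400/7)
  +(−1)^0/∏(0,1,5,1,0,1)! = 1/120  (running 1/120)
  +(−1)^1/∏(1,0,4,0,1,2)! = -1/48  (running -1/80)
⟨..|..⟩ = √(6400/7)·(-1/80) = -0.377964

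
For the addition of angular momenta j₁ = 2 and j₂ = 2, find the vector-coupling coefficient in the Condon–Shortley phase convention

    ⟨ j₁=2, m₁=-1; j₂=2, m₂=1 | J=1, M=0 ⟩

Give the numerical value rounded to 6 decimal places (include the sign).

+√(1/10) = +0.316228

j₁+j₂−J=3  J+j₁−j₂=1  J−j₁+j₂=1  j₁+j₂+J+1=6
(j₁±m₁, j₂±m₂, J±M) = (1,3,3,1,1,1)
P² = 9/10
sum k=2..3:
  [2] +1/2 = 1/2
  [3] −1/6 = -1/6
S = 1/3
C² = P²·S² = 1/10 ; C = +0.316228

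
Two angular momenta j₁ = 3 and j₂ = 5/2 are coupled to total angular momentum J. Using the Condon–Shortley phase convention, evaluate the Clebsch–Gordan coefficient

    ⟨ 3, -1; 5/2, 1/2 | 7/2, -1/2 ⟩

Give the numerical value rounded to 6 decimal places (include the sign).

triangle: 2!*4!*3!/10! = 288/3628800
(j±m)!: 2!*4!*3!*2!*3!*4! = 82944
prefactor² = (2J+1)*Δ*N² = 9216/175
  k=0: +1/(0!*2!*4!*3!*0!*0!) = 1/288
  k=1: −1/(1!*1!*3!*2!*1!*1!) = -1/12
  k=2: +1/(2!*0!*2!*1!*2!*2!) = 1/16
Σ = -5/288  ⇒  CG² = 9216/175*(-5/288)² = 1/63
CG = −√(1/63) = -0.125988

-0.125988  (= −√(1/63))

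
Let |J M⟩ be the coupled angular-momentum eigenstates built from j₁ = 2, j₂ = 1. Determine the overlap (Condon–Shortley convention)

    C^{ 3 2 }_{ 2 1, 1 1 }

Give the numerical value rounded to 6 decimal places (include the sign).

j₁+j₂−J=0  J+j₁−j₂=4  J−j₁+j₂=2  j₁+j₂+J+1=7
(j₁±m₁, j₂±m₂, J±M) = (3,1,2,0,5,1)
P² = 96
sum k=0..0:
  [0] +1/12 = 1/12
S = 1/12
C² = P²·S² = 2/3 ; C = +0.816497

+√(2/3) = +0.816497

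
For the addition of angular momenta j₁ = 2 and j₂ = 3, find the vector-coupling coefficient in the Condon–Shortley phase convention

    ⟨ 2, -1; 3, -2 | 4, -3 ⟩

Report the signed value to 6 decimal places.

+0.223607

√[9·1!3!5!/10! · 1!3!1!5!1!7!] = √(6480)
  +(−1)^0/∏(0,1,3,1,0,4)! = 1/144  (running 1/144)
  +(−1)^1/∏(1,0,2,0,1,5)! = -1/240  (running 1/360)
⟨..|..⟩ = √(6480)·(1/360) = +0.223607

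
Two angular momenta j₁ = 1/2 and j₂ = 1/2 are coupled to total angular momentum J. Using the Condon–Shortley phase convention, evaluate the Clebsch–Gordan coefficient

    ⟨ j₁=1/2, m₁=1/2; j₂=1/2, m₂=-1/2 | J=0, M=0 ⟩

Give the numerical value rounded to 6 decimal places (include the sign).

√[1·1!0!0!/2! · 1!0!0!1!0!0!] = √(1/2)
  +(−1)^0/∏(0,1,0,0,0,0)! = 1  (running 1)
⟨..|..⟩ = √(1/2)·(1) = +0.707107

+0.707107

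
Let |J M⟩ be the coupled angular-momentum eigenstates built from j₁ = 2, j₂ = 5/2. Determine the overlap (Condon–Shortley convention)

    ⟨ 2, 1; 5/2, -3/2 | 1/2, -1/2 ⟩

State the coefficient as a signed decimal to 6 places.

−√(4/15) = -0.516398

√[2·4!0!1!/6! · 3!1!1!4!0!1!] = √(48/5)
  +(−1)^1/∏(1,3,0,0,0,1)! = -1/6  (running -1/6)
⟨..|..⟩ = √(48/5)·(-1/6) = -0.516398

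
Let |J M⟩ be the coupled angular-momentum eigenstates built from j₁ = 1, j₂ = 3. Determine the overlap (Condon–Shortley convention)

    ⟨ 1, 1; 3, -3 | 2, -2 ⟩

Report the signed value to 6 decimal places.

j₁+j₂−J=2  J+j₁−j₂=0  J−j₁+j₂=4  j₁+j₂+J+1=7
(j₁±m₁, j₂±m₂, J±M) = (2,0,0,6,0,4)
P² = 11520/7
sum k=0..0:
  [0] +1/48 = 1/48
S = 1/48
C² = P²·S² = 5/7 ; C = +0.845154

+0.845154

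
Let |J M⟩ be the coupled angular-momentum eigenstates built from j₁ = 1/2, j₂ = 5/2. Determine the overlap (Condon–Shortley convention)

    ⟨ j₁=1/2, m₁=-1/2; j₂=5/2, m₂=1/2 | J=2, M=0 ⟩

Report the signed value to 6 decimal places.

−√(1/2) = -0.707107

j₁+j₂−J=1  J+j₁−j₂=0  J−j₁+j₂=4  j₁+j₂+J+1=6
(j₁±m₁, j₂±m₂, J±M) = (0,1,3,2,2,2)
P² = 8
sum k=1..1:
  [1] −1/4 = -1/4
S = -1/4
C² = P²·S² = 1/2 ; C = -0.707107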